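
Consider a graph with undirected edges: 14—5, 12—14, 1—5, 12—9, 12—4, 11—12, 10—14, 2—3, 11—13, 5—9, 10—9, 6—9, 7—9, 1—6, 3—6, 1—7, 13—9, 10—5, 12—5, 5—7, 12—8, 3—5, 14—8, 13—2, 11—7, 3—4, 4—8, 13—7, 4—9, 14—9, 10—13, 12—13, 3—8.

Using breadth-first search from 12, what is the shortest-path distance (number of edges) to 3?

Level 0: 12
Level 1: 4, 5, 8, 9, 11, 13, 14
Level 2: 1, 2, 3, 6, 7, 10
3 first appears at level 2.

2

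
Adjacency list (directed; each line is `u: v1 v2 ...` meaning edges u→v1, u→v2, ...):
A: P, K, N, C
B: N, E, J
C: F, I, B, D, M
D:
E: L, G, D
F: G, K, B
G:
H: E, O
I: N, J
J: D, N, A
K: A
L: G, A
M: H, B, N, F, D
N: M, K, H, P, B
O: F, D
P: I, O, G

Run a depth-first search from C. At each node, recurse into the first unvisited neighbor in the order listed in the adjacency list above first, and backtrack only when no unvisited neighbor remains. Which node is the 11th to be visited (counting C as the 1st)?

Visit C
C → F
F → G
F → K
K → A
A → P
P → I
I → N
N → M
M → H
H → E
E → L
E → D
H → O
M → B
B → J

Visit order: C, F, G, K, A, P, I, N, M, H, E, L, D, O, B, J

E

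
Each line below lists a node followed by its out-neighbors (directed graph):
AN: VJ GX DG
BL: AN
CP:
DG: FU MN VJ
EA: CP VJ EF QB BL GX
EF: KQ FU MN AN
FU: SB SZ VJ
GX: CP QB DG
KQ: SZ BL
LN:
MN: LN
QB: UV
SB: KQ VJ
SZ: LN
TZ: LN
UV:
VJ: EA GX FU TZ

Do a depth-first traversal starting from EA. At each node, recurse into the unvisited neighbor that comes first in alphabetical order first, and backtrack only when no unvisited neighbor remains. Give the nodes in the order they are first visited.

EA -> BL -> AN -> DG -> FU -> SB -> KQ -> SZ -> LN -> VJ -> GX -> CP -> QB -> UV -> TZ -> MN -> EF

Visit EA
EA → BL
BL → AN
AN → DG
DG → FU
FU → SB
SB → KQ
KQ → SZ
SZ → LN
SB → VJ
VJ → GX
GX → CP
GX → QB
QB → UV
VJ → TZ
DG → MN
EA → EF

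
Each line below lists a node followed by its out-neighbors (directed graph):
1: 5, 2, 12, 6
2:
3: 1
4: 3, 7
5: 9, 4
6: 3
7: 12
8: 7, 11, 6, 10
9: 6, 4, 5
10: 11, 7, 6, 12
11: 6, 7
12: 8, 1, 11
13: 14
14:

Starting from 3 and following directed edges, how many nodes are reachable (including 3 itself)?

12

BFS from 3 visits: 3, 1, 2, 5, 6, 12, 4, 9, 8, 11, 7, 10
Reachable nodes: 12 of 14 total.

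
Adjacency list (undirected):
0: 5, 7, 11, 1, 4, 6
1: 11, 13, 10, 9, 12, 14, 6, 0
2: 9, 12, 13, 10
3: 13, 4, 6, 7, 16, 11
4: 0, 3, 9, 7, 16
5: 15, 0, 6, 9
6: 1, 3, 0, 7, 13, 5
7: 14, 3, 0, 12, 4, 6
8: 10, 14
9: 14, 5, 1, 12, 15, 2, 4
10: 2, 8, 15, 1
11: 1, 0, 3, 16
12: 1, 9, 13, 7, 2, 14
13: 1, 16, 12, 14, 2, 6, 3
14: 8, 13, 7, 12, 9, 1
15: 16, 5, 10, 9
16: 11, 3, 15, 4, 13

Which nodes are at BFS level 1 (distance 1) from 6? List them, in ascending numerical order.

0, 1, 3, 5, 7, 13

Level 0: 6
Level 1: 0, 1, 3, 5, 7, 13
Level 2: 2, 4, 9, 10, 11, 12, 14, 15, 16
Level 3: 8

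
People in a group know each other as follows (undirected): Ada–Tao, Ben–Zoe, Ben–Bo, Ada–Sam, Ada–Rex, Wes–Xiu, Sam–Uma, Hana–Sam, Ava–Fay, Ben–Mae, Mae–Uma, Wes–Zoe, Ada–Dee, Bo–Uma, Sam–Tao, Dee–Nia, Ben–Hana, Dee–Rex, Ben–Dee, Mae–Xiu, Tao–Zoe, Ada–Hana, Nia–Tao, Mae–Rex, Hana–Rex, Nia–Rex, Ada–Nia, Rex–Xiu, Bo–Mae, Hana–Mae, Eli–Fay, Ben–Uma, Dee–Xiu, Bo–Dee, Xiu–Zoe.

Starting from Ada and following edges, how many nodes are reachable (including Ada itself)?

14

BFS from Ada visits: Ada, Tao, Sam, Rex, Nia, Hana, Dee, Zoe, Uma, Xiu, Mae, Ben, Bo, Wes
Reachable nodes: 14 of 17 total.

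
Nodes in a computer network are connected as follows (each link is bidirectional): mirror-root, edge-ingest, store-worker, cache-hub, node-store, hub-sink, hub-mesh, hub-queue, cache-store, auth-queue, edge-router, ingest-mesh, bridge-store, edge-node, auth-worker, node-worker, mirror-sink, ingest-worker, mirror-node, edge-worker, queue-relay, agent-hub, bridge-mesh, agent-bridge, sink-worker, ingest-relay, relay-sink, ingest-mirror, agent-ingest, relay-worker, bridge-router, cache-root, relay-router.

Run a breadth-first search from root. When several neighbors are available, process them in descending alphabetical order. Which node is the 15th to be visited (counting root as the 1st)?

Visit root; enqueue mirror, cache → queue [mirror, cache]
Visit mirror; enqueue sink, node, ingest → queue [cache, sink, node, ingest]
Visit cache; enqueue store, hub → queue [sink, node, ingest, store, hub]
Visit sink; enqueue worker, relay → queue [node, ingest, store, hub, worker, relay]
Visit node; enqueue edge → queue [ingest, store, hub, worker, relay, edge]
Visit ingest; enqueue mesh, agent → queue [store, hub, worker, relay, edge, mesh, agent]
Visit store; enqueue bridge → queue [hub, worker, relay, edge, mesh, agent, bridge]
Visit hub; enqueue queue → queue [worker, relay, edge, mesh, agent, bridge, queue]
Visit worker; enqueue auth → queue [relay, edge, mesh, agent, bridge, queue, auth]
Visit relay; enqueue router → queue [edge, mesh, agent, bridge, queue, auth, router]
Visit edge → queue [mesh, agent, bridge, queue, auth, router]
Visit mesh → queue [agent, bridge, queue, auth, router]
Visit agent → queue [bridge, queue, auth, router]
Visit bridge → queue [queue, auth, router]
Visit queue → queue [auth, router]
Visit auth → queue [router]
Visit router → queue []

Visit order: root, mirror, cache, sink, node, ingest, store, hub, worker, relay, edge, mesh, agent, bridge, queue, auth, router

queue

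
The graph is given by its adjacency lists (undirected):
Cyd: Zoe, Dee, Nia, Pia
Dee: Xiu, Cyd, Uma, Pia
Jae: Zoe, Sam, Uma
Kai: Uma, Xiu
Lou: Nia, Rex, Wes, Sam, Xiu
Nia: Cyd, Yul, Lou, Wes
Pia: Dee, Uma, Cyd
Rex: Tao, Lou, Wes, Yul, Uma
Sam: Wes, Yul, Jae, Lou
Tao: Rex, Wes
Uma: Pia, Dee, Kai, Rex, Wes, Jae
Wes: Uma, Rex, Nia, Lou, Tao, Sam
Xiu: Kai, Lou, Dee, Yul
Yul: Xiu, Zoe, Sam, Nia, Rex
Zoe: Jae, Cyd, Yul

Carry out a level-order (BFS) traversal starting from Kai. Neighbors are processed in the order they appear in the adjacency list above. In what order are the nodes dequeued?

Visit Kai; enqueue Uma, Xiu → queue [Uma, Xiu]
Visit Uma; enqueue Pia, Dee, Rex, Wes, Jae → queue [Xiu, Pia, Dee, Rex, Wes, Jae]
Visit Xiu; enqueue Lou, Yul → queue [Pia, Dee, Rex, Wes, Jae, Lou, Yul]
Visit Pia; enqueue Cyd → queue [Dee, Rex, Wes, Jae, Lou, Yul, Cyd]
Visit Dee → queue [Rex, Wes, Jae, Lou, Yul, Cyd]
Visit Rex; enqueue Tao → queue [Wes, Jae, Lou, Yul, Cyd, Tao]
Visit Wes; enqueue Nia, Sam → queue [Jae, Lou, Yul, Cyd, Tao, Nia, Sam]
Visit Jae; enqueue Zoe → queue [Lou, Yul, Cyd, Tao, Nia, Sam, Zoe]
Visit Lou → queue [Yul, Cyd, Tao, Nia, Sam, Zoe]
Visit Yul → queue [Cyd, Tao, Nia, Sam, Zoe]
Visit Cyd → queue [Tao, Nia, Sam, Zoe]
Visit Tao → queue [Nia, Sam, Zoe]
Visit Nia → queue [Sam, Zoe]
Visit Sam → queue [Zoe]
Visit Zoe → queue []

Kai -> Uma -> Xiu -> Pia -> Dee -> Rex -> Wes -> Jae -> Lou -> Yul -> Cyd -> Tao -> Nia -> Sam -> Zoe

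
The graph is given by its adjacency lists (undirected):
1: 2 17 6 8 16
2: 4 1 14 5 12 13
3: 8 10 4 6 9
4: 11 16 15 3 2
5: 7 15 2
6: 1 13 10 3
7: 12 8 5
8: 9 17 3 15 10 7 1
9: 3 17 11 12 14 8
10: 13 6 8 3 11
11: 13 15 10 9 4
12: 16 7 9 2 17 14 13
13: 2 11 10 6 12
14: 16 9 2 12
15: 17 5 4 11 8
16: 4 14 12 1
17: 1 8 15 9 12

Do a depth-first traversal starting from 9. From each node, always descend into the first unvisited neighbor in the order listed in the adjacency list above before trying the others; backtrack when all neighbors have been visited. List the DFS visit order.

Visit 9
9 → 3
3 → 8
8 → 17
17 → 1
1 → 2
2 → 4
4 → 11
11 → 13
13 → 10
10 → 6
13 → 12
12 → 16
16 → 14
12 → 7
7 → 5
5 → 15

9, 3, 8, 17, 1, 2, 4, 11, 13, 10, 6, 12, 16, 14, 7, 5, 15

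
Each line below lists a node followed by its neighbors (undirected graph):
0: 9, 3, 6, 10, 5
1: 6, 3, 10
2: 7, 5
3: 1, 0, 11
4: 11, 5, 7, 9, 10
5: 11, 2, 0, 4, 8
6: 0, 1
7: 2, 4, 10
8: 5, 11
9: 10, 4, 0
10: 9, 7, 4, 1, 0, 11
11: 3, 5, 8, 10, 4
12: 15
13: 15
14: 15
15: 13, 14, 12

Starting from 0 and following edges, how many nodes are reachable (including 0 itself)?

BFS from 0 visits: 0, 3, 5, 6, 9, 10, 1, 11, 2, 4, 8, 7
Reachable nodes: 12 of 16 total.

12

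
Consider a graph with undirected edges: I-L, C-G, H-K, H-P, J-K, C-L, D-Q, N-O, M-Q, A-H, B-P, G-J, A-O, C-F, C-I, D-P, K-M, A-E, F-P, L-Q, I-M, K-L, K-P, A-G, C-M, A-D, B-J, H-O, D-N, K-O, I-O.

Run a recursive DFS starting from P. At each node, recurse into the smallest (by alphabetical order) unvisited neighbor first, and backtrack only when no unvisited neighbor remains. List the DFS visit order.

P, B, J, G, A, D, N, O, H, K, L, C, F, I, M, Q, E

Visit P
P → B
B → J
J → G
G → A
A → D
D → N
N → O
O → H
H → K
K → L
L → C
C → F
C → I
I → M
M → Q
A → E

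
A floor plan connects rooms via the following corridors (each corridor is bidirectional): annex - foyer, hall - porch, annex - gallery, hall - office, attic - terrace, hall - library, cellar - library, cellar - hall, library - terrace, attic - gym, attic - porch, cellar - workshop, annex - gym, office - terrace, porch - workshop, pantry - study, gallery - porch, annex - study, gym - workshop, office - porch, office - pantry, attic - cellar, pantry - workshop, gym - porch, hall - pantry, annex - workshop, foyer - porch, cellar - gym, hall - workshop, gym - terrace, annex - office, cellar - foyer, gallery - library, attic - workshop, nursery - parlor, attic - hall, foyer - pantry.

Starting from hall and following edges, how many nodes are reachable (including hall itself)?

BFS from hall visits: hall, workshop, porch, pantry, office, library, cellar, attic, gym, annex, gallery, foyer, study, terrace
Reachable nodes: 14 of 16 total.

14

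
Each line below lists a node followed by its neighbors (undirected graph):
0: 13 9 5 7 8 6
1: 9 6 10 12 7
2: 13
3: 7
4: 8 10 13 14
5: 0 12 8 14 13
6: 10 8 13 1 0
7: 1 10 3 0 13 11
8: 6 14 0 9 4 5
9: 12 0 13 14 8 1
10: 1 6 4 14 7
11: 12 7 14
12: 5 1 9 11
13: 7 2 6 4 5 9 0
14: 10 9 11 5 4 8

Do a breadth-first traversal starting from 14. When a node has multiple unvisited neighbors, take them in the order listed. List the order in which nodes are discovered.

Visit 14; enqueue 10, 9, 11, 5, 4, 8 → queue [10, 9, 11, 5, 4, 8]
Visit 10; enqueue 1, 6, 7 → queue [9, 11, 5, 4, 8, 1, 6, 7]
Visit 9; enqueue 12, 0, 13 → queue [11, 5, 4, 8, 1, 6, 7, 12, 0, 13]
Visit 11 → queue [5, 4, 8, 1, 6, 7, 12, 0, 13]
Visit 5 → queue [4, 8, 1, 6, 7, 12, 0, 13]
Visit 4 → queue [8, 1, 6, 7, 12, 0, 13]
Visit 8 → queue [1, 6, 7, 12, 0, 13]
Visit 1 → queue [6, 7, 12, 0, 13]
Visit 6 → queue [7, 12, 0, 13]
Visit 7; enqueue 3 → queue [12, 0, 13, 3]
Visit 12 → queue [0, 13, 3]
Visit 0 → queue [13, 3]
Visit 13; enqueue 2 → queue [3, 2]
Visit 3 → queue [2]
Visit 2 → queue []

14, 10, 9, 11, 5, 4, 8, 1, 6, 7, 12, 0, 13, 3, 2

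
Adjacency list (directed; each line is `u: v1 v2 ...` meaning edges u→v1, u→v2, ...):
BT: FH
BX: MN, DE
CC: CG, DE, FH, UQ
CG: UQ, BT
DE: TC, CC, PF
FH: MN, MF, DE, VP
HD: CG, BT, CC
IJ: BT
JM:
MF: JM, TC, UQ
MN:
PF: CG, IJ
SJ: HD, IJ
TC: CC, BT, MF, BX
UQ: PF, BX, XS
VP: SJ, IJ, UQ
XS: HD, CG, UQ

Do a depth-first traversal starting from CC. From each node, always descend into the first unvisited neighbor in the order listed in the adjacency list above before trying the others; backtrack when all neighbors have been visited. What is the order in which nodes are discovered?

CC, CG, UQ, PF, IJ, BT, FH, MN, MF, JM, TC, BX, DE, VP, SJ, HD, XS

Visit CC
CC → CG
CG → UQ
UQ → PF
PF → IJ
IJ → BT
BT → FH
FH → MN
FH → MF
MF → JM
MF → TC
TC → BX
BX → DE
FH → VP
VP → SJ
SJ → HD
UQ → XS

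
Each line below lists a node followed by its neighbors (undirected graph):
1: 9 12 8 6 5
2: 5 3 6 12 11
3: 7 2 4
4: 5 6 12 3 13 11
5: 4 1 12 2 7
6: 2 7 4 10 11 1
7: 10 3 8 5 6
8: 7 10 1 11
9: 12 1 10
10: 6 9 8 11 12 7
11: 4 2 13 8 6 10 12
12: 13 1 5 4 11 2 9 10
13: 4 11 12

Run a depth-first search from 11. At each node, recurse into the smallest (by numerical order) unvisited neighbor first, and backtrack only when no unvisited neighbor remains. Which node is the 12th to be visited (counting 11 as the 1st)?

12

Visit 11
11 → 2
2 → 3
3 → 4
4 → 5
5 → 1
1 → 6
6 → 7
7 → 8
8 → 10
10 → 9
9 → 12
12 → 13

Visit order: 11, 2, 3, 4, 5, 1, 6, 7, 8, 10, 9, 12, 13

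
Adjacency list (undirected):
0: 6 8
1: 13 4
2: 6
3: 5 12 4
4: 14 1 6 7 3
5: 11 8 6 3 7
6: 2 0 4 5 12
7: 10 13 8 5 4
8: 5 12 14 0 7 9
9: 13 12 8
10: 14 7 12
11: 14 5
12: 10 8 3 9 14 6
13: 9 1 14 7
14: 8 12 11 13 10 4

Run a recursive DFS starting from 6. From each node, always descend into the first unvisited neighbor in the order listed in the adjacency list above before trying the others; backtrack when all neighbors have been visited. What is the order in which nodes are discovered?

6 → 2 → 0 → 8 → 5 → 11 → 14 → 12 → 10 → 7 → 13 → 9 → 1 → 4 → 3

Visit 6
6 → 2
6 → 0
0 → 8
8 → 5
5 → 11
11 → 14
14 → 12
12 → 10
10 → 7
7 → 13
13 → 9
13 → 1
1 → 4
4 → 3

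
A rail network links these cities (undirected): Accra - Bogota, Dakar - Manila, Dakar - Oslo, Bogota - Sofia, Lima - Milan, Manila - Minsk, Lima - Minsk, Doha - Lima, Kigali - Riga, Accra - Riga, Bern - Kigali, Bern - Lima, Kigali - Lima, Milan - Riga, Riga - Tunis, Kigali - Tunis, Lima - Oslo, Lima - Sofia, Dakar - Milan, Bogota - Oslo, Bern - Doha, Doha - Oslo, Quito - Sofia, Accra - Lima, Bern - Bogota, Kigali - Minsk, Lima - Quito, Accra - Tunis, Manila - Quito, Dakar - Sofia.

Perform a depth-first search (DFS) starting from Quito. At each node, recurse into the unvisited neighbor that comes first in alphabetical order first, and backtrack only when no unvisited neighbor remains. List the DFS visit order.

Quito, Lima, Accra, Bogota, Bern, Doha, Oslo, Dakar, Manila, Minsk, Kigali, Riga, Milan, Tunis, Sofia

Visit Quito
Quito → Lima
Lima → Accra
Accra → Bogota
Bogota → Bern
Bern → Doha
Doha → Oslo
Oslo → Dakar
Dakar → Manila
Manila → Minsk
Minsk → Kigali
Kigali → Riga
Riga → Milan
Riga → Tunis
Dakar → Sofia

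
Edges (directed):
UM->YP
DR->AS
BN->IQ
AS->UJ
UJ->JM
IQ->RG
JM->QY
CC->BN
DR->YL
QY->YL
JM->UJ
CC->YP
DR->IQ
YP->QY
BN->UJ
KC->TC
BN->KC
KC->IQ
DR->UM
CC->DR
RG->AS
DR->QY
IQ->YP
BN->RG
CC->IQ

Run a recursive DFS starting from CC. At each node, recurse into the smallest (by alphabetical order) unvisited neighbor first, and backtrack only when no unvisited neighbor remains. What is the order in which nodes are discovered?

CC, BN, IQ, RG, AS, UJ, JM, QY, YL, YP, KC, TC, DR, UM

Visit CC
CC → BN
BN → IQ
IQ → RG
RG → AS
AS → UJ
UJ → JM
JM → QY
QY → YL
IQ → YP
BN → KC
KC → TC
CC → DR
DR → UM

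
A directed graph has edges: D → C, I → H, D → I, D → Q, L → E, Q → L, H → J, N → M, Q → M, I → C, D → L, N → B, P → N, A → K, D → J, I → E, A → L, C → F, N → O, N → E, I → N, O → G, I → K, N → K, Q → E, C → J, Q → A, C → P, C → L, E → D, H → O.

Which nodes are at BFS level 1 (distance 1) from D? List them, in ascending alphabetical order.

C, I, J, L, Q

Level 0: D
Level 1: C, I, J, L, Q
Level 2: A, E, F, H, K, M, N, P
Level 3: B, O
Level 4: G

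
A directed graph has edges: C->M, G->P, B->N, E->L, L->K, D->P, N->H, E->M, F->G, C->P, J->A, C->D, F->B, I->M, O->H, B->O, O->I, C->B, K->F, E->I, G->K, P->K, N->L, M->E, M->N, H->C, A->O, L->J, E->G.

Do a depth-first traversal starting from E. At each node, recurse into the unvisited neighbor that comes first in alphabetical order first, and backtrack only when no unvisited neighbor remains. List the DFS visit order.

Visit E
E → G
G → K
K → F
F → B
B → N
N → H
H → C
C → D
D → P
C → M
N → L
L → J
J → A
A → O
O → I

E → G → K → F → B → N → H → C → D → P → M → L → J → A → O → I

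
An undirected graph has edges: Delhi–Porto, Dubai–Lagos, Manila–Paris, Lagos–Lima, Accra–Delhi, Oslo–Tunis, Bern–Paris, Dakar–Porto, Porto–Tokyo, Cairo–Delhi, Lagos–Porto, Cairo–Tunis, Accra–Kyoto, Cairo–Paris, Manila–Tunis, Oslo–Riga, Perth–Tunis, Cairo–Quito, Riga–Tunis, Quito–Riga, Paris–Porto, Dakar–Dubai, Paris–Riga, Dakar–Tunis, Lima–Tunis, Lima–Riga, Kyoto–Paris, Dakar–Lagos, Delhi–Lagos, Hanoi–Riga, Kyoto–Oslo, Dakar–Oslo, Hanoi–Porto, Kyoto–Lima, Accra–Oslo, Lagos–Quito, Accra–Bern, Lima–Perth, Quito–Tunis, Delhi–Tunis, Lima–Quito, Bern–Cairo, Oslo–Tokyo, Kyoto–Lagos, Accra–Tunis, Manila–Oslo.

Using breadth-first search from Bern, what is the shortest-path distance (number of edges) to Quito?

2

Level 0: Bern
Level 1: Accra, Cairo, Paris
Level 2: Delhi, Kyoto, Manila, Oslo, Porto, Quito, Riga, Tunis
Level 3: Dakar, Hanoi, Lagos, Lima, Perth, Tokyo
Level 4: Dubai
Quito first appears at level 2.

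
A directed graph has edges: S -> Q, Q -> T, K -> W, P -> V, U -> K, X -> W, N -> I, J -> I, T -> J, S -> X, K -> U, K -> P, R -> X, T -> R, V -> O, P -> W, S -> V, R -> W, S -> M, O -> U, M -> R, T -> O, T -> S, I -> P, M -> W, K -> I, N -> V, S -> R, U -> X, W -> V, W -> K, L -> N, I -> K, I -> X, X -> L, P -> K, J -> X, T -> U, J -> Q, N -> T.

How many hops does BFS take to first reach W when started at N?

3

Level 0: N
Level 1: I, T, V
Level 2: J, K, O, P, R, S, U, X
Level 3: L, M, Q, W
W first appears at level 3.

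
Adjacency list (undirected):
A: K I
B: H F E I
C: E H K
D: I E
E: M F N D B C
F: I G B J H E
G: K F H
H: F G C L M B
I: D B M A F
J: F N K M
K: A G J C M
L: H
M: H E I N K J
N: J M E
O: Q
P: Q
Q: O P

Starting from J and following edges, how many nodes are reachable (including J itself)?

14

BFS from J visits: J, F, K, M, N, B, E, G, H, I, A, C, D, L
Reachable nodes: 14 of 17 total.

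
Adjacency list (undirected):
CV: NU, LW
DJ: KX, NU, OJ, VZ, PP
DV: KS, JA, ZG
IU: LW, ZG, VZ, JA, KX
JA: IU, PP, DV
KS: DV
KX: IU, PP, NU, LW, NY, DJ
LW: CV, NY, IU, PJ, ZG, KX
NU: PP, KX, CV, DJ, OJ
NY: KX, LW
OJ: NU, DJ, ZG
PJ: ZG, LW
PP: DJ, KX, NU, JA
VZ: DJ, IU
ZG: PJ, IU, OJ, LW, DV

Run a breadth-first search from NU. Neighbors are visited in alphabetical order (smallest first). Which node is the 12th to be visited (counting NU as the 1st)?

JA

Visit NU; enqueue CV, DJ, KX, OJ, PP → queue [CV, DJ, KX, OJ, PP]
Visit CV; enqueue LW → queue [DJ, KX, OJ, PP, LW]
Visit DJ; enqueue VZ → queue [KX, OJ, PP, LW, VZ]
Visit KX; enqueue IU, NY → queue [OJ, PP, LW, VZ, IU, NY]
Visit OJ; enqueue ZG → queue [PP, LW, VZ, IU, NY, ZG]
Visit PP; enqueue JA → queue [LW, VZ, IU, NY, ZG, JA]
Visit LW; enqueue PJ → queue [VZ, IU, NY, ZG, JA, PJ]
Visit VZ → queue [IU, NY, ZG, JA, PJ]
Visit IU → queue [NY, ZG, JA, PJ]
Visit NY → queue [ZG, JA, PJ]
Visit ZG; enqueue DV → queue [JA, PJ, DV]
Visit JA → queue [PJ, DV]
Visit PJ → queue [DV]
Visit DV; enqueue KS → queue [KS]
Visit KS → queue []

Visit order: NU, CV, DJ, KX, OJ, PP, LW, VZ, IU, NY, ZG, JA, PJ, DV, KS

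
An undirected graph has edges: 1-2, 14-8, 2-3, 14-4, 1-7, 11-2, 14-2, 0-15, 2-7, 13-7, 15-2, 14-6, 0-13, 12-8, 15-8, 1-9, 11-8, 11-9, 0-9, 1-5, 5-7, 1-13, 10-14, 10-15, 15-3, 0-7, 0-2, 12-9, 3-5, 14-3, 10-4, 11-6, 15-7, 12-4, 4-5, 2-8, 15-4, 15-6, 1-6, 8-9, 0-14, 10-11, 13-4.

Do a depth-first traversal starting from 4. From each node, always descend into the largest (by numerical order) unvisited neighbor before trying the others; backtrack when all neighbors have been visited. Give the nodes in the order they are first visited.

4, 15, 10, 14, 8, 12, 9, 11, 6, 1, 13, 7, 5, 3, 2, 0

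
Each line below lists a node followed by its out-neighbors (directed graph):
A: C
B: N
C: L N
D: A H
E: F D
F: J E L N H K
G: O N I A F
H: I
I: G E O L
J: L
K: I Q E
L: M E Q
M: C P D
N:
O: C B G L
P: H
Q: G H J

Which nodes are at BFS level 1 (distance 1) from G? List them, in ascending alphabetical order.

A, F, I, N, O

Level 0: G
Level 1: A, F, I, N, O
Level 2: B, C, E, H, J, K, L
Level 3: D, M, Q
Level 4: P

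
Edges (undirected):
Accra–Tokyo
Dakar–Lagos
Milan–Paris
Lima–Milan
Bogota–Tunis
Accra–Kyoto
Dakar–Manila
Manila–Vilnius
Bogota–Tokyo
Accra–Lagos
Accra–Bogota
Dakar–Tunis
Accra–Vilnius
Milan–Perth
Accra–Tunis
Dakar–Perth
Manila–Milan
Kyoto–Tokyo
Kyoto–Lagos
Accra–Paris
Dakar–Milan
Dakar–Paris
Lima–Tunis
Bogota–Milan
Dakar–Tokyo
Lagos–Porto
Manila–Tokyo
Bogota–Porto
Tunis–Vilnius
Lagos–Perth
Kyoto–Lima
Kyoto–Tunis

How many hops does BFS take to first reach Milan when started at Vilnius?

Level 0: Vilnius
Level 1: Accra, Manila, Tunis
Level 2: Bogota, Dakar, Kyoto, Lagos, Lima, Milan, Paris, Tokyo
Level 3: Perth, Porto
Milan first appears at level 2.

2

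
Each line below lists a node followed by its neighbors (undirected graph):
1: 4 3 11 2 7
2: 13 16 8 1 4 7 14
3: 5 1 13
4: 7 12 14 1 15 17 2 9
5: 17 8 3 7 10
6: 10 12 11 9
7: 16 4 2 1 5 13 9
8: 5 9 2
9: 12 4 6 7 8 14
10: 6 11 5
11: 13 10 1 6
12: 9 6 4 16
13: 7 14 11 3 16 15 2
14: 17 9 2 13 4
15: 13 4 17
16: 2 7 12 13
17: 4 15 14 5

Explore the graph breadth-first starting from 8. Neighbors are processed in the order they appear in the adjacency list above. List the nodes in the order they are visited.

8, 5, 9, 2, 17, 3, 7, 10, 12, 4, 6, 14, 13, 16, 1, 15, 11

Visit 8; enqueue 5, 9, 2 → queue [5, 9, 2]
Visit 5; enqueue 17, 3, 7, 10 → queue [9, 2, 17, 3, 7, 10]
Visit 9; enqueue 12, 4, 6, 14 → queue [2, 17, 3, 7, 10, 12, 4, 6, 14]
Visit 2; enqueue 13, 16, 1 → queue [17, 3, 7, 10, 12, 4, 6, 14, 13, 16, 1]
Visit 17; enqueue 15 → queue [3, 7, 10, 12, 4, 6, 14, 13, 16, 1, 15]
Visit 3 → queue [7, 10, 12, 4, 6, 14, 13, 16, 1, 15]
Visit 7 → queue [10, 12, 4, 6, 14, 13, 16, 1, 15]
Visit 10; enqueue 11 → queue [12, 4, 6, 14, 13, 16, 1, 15, 11]
Visit 12 → queue [4, 6, 14, 13, 16, 1, 15, 11]
Visit 4 → queue [6, 14, 13, 16, 1, 15, 11]
Visit 6 → queue [14, 13, 16, 1, 15, 11]
Visit 14 → queue [13, 16, 1, 15, 11]
Visit 13 → queue [16, 1, 15, 11]
Visit 16 → queue [1, 15, 11]
Visit 1 → queue [15, 11]
Visit 15 → queue [11]
Visit 11 → queue []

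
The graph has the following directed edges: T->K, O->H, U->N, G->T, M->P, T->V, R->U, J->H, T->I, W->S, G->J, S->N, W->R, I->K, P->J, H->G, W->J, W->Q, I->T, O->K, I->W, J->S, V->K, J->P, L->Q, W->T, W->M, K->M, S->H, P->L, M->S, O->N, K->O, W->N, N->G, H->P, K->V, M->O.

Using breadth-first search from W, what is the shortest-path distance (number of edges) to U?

2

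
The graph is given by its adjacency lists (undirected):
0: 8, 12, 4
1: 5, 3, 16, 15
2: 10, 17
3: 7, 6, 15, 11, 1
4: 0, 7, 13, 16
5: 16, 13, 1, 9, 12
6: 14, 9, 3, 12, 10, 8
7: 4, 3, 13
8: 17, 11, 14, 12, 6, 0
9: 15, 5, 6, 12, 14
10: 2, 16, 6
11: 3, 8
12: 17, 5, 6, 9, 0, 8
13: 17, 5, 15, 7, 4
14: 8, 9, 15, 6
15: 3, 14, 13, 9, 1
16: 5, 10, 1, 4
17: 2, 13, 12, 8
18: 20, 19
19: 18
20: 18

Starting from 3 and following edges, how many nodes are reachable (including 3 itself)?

18

BFS from 3 visits: 3, 7, 6, 15, 11, 1, 4, 13, 14, 9, 12, 10, 8, 5, 16, 0, 17, 2
Reachable nodes: 18 of 21 total.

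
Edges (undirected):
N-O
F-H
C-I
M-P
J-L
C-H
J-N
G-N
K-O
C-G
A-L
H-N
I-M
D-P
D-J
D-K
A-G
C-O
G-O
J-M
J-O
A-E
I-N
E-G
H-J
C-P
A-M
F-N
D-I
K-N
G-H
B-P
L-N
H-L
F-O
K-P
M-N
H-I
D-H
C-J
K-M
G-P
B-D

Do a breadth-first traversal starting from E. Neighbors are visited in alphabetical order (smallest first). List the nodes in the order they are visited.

Visit E; enqueue A, G → queue [A, G]
Visit A; enqueue L, M → queue [G, L, M]
Visit G; enqueue C, H, N, O, P → queue [L, M, C, H, N, O, P]
Visit L; enqueue J → queue [M, C, H, N, O, P, J]
Visit M; enqueue I, K → queue [C, H, N, O, P, J, I, K]
Visit C → queue [H, N, O, P, J, I, K]
Visit H; enqueue D, F → queue [N, O, P, J, I, K, D, F]
Visit N → queue [O, P, J, I, K, D, F]
Visit O → queue [P, J, I, K, D, F]
Visit P; enqueue B → queue [J, I, K, D, F, B]
Visit J → queue [I, K, D, F, B]
Visit I → queue [K, D, F, B]
Visit K → queue [D, F, B]
Visit D → queue [F, B]
Visit F → queue [B]
Visit B → queue []

E, A, G, L, M, C, H, N, O, P, J, I, K, D, F, B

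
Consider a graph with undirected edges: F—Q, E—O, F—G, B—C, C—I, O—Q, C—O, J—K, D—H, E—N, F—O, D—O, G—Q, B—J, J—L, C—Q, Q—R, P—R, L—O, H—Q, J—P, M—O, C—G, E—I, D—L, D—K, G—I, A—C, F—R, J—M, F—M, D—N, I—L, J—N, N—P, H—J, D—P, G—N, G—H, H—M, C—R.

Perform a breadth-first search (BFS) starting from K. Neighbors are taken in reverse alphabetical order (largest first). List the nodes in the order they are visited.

Visit K; enqueue J, D → queue [J, D]
Visit J; enqueue P, N, M, L, H, B → queue [D, P, N, M, L, H, B]
Visit D; enqueue O → queue [P, N, M, L, H, B, O]
Visit P; enqueue R → queue [N, M, L, H, B, O, R]
Visit N; enqueue G, E → queue [M, L, H, B, O, R, G, E]
Visit M; enqueue F → queue [L, H, B, O, R, G, E, F]
Visit L; enqueue I → queue [H, B, O, R, G, E, F, I]
Visit H; enqueue Q → queue [B, O, R, G, E, F, I, Q]
Visit B; enqueue C → queue [O, R, G, E, F, I, Q, C]
Visit O → queue [R, G, E, F, I, Q, C]
Visit R → queue [G, E, F, I, Q, C]
Visit G → queue [E, F, I, Q, C]
Visit E → queue [F, I, Q, C]
Visit F → queue [I, Q, C]
Visit I → queue [Q, C]
Visit Q → queue [C]
Visit C; enqueue A → queue [A]
Visit A → queue []

K, J, D, P, N, M, L, H, B, O, R, G, E, F, I, Q, C, A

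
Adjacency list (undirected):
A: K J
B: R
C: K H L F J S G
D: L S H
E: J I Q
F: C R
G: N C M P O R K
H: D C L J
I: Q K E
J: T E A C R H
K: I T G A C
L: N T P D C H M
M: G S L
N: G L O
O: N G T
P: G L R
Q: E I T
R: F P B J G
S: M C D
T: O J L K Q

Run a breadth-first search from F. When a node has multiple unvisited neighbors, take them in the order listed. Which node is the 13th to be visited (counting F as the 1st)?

T

Visit F; enqueue C, R → queue [C, R]
Visit C; enqueue K, H, L, J, S, G → queue [R, K, H, L, J, S, G]
Visit R; enqueue P, B → queue [K, H, L, J, S, G, P, B]
Visit K; enqueue I, T, A → queue [H, L, J, S, G, P, B, I, T, A]
Visit H; enqueue D → queue [L, J, S, G, P, B, I, T, A, D]
Visit L; enqueue N, M → queue [J, S, G, P, B, I, T, A, D, N, M]
Visit J; enqueue E → queue [S, G, P, B, I, T, A, D, N, M, E]
Visit S → queue [G, P, B, I, T, A, D, N, M, E]
Visit G; enqueue O → queue [P, B, I, T, A, D, N, M, E, O]
Visit P → queue [B, I, T, A, D, N, M, E, O]
Visit B → queue [I, T, A, D, N, M, E, O]
Visit I; enqueue Q → queue [T, A, D, N, M, E, O, Q]
Visit T → queue [A, D, N, M, E, O, Q]
Visit A → queue [D, N, M, E, O, Q]
Visit D → queue [N, M, E, O, Q]
Visit N → queue [M, E, O, Q]
Visit M → queue [E, O, Q]
Visit E → queue [O, Q]
Visit O → queue [Q]
Visit Q → queue []

Visit order: F, C, R, K, H, L, J, S, G, P, B, I, T, A, D, N, M, E, O, Q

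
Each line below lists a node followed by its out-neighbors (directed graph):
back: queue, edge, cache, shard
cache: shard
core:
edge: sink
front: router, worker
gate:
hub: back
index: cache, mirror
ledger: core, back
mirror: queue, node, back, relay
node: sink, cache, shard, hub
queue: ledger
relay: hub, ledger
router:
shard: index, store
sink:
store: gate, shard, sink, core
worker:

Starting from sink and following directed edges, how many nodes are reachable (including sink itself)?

1

BFS from sink visits: sink
Reachable nodes: 1 of 18 total.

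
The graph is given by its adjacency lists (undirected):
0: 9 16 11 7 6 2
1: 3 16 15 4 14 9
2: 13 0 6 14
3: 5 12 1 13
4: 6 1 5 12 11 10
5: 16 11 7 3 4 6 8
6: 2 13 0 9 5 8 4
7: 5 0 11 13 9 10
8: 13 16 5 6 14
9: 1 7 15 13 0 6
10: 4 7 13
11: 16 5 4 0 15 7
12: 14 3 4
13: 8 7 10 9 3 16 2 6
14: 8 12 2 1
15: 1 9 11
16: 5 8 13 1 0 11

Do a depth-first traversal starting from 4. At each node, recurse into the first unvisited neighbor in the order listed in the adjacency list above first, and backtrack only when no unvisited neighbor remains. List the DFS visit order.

4, 6, 2, 13, 8, 16, 5, 11, 0, 9, 1, 3, 12, 14, 15, 7, 10

Visit 4
4 → 6
6 → 2
2 → 13
13 → 8
8 → 16
16 → 5
5 → 11
11 → 0
0 → 9
9 → 1
1 → 3
3 → 12
12 → 14
1 → 15
9 → 7
7 → 10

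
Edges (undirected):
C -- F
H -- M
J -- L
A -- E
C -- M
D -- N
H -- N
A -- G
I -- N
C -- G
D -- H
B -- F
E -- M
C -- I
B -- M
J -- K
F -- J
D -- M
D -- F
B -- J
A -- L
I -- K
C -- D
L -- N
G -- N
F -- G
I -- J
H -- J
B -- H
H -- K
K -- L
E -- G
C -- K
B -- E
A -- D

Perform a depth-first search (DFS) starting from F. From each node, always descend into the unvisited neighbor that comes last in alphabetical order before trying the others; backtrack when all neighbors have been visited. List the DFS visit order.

Visit F
F → J
J → L
L → N
N → I
I → K
K → H
H → M
M → E
E → G
G → C
C → D
D → A
E → B

F -> J -> L -> N -> I -> K -> H -> M -> E -> G -> C -> D -> A -> B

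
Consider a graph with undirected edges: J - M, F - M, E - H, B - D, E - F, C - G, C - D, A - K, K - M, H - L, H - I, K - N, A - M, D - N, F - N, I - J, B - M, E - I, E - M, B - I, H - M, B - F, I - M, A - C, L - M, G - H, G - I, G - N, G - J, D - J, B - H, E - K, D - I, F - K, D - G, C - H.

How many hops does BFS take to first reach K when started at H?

2

Level 0: H
Level 1: B, C, E, G, I, L, M
Level 2: A, D, F, J, K, N
K first appears at level 2.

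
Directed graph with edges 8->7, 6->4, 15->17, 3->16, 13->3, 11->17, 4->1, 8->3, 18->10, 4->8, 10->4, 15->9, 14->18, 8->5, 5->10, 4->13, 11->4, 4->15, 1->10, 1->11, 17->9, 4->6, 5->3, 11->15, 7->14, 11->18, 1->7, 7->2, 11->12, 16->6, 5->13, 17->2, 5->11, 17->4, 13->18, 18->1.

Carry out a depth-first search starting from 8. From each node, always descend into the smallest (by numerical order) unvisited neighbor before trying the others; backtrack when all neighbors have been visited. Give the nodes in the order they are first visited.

Visit 8
8 → 3
3 → 16
16 → 6
6 → 4
4 → 1
1 → 7
7 → 2
7 → 14
14 → 18
18 → 10
1 → 11
11 → 12
11 → 15
15 → 9
15 → 17
4 → 13
8 → 5

8, 3, 16, 6, 4, 1, 7, 2, 14, 18, 10, 11, 12, 15, 9, 17, 13, 5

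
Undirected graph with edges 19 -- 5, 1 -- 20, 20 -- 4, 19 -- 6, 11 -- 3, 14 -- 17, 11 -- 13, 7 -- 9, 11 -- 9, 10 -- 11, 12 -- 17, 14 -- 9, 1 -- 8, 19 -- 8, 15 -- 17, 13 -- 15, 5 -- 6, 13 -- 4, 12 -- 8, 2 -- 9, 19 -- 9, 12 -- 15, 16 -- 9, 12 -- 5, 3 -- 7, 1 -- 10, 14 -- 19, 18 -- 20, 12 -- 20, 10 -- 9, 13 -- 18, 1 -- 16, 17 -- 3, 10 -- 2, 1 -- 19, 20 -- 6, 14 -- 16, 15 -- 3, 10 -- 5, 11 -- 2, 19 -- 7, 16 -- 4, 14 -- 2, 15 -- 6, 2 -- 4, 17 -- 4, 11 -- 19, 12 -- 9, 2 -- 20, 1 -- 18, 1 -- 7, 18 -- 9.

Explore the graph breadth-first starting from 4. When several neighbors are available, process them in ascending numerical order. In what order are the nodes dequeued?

4 2 13 16 17 20 9 10 11 14 15 18 1 3 12 6 7 19 5 8

Visit 4; enqueue 2, 13, 16, 17, 20 → queue [2, 13, 16, 17, 20]
Visit 2; enqueue 9, 10, 11, 14 → queue [13, 16, 17, 20, 9, 10, 11, 14]
Visit 13; enqueue 15, 18 → queue [16, 17, 20, 9, 10, 11, 14, 15, 18]
Visit 16; enqueue 1 → queue [17, 20, 9, 10, 11, 14, 15, 18, 1]
Visit 17; enqueue 3, 12 → queue [20, 9, 10, 11, 14, 15, 18, 1, 3, 12]
Visit 20; enqueue 6 → queue [9, 10, 11, 14, 15, 18, 1, 3, 12, 6]
Visit 9; enqueue 7, 19 → queue [10, 11, 14, 15, 18, 1, 3, 12, 6, 7, 19]
Visit 10; enqueue 5 → queue [11, 14, 15, 18, 1, 3, 12, 6, 7, 19, 5]
Visit 11 → queue [14, 15, 18, 1, 3, 12, 6, 7, 19, 5]
Visit 14 → queue [15, 18, 1, 3, 12, 6, 7, 19, 5]
Visit 15 → queue [18, 1, 3, 12, 6, 7, 19, 5]
Visit 18 → queue [1, 3, 12, 6, 7, 19, 5]
Visit 1; enqueue 8 → queue [3, 12, 6, 7, 19, 5, 8]
Visit 3 → queue [12, 6, 7, 19, 5, 8]
Visit 12 → queue [6, 7, 19, 5, 8]
Visit 6 → queue [7, 19, 5, 8]
Visit 7 → queue [19, 5, 8]
Visit 19 → queue [5, 8]
Visit 5 → queue [8]
Visit 8 → queue []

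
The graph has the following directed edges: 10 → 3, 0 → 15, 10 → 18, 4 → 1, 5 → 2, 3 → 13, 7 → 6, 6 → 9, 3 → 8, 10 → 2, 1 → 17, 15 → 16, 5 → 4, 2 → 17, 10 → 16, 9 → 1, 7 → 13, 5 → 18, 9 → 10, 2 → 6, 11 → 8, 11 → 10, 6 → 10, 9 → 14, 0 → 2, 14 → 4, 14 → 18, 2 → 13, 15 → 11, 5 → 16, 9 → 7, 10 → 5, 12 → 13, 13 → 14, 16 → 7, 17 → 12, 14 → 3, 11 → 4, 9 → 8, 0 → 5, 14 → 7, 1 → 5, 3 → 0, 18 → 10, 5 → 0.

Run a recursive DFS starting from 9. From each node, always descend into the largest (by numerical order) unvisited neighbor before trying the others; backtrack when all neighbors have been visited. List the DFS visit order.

Visit 9
9 → 14
14 → 18
18 → 10
10 → 16
16 → 7
7 → 13
7 → 6
10 → 5
5 → 4
4 → 1
1 → 17
17 → 12
5 → 2
5 → 0
0 → 15
15 → 11
11 → 8
10 → 3

9 -> 14 -> 18 -> 10 -> 16 -> 7 -> 13 -> 6 -> 5 -> 4 -> 1 -> 17 -> 12 -> 2 -> 0 -> 15 -> 11 -> 8 -> 3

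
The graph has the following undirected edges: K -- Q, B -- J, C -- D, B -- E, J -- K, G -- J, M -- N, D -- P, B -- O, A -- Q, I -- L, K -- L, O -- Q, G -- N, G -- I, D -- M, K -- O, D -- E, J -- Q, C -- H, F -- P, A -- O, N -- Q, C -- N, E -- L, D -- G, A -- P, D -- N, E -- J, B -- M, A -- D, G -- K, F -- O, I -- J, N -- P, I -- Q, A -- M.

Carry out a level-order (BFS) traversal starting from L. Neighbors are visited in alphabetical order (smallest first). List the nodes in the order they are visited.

Visit L; enqueue E, I, K → queue [E, I, K]
Visit E; enqueue B, D, J → queue [I, K, B, D, J]
Visit I; enqueue G, Q → queue [K, B, D, J, G, Q]
Visit K; enqueue O → queue [B, D, J, G, Q, O]
Visit B; enqueue M → queue [D, J, G, Q, O, M]
Visit D; enqueue A, C, N, P → queue [J, G, Q, O, M, A, C, N, P]
Visit J → queue [G, Q, O, M, A, C, N, P]
Visit G → queue [Q, O, M, A, C, N, P]
Visit Q → queue [O, M, A, C, N, P]
Visit O; enqueue F → queue [M, A, C, N, P, F]
Visit M → queue [A, C, N, P, F]
Visit A → queue [C, N, P, F]
Visit C; enqueue H → queue [N, P, F, H]
Visit N → queue [P, F, H]
Visit P → queue [F, H]
Visit F → queue [H]
Visit H → queue []

L E I K B D J G Q O M A C N P F H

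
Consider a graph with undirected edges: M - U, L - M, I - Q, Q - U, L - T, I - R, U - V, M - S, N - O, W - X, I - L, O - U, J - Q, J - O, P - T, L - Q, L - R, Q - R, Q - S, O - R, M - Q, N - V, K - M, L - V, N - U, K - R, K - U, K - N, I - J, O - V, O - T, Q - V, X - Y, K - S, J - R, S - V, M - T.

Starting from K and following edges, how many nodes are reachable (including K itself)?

BFS from K visits: K, U, S, R, N, M, V, Q, O, L, J, I, T, P
Reachable nodes: 14 of 17 total.

14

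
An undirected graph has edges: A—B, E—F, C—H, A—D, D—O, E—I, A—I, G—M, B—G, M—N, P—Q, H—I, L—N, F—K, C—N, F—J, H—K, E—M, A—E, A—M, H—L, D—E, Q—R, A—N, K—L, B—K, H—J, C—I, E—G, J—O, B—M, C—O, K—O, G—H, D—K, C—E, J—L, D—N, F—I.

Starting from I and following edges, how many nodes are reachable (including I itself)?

15

BFS from I visits: I, H, F, E, C, A, L, K, J, G, M, D, O, N, B
Reachable nodes: 15 of 18 total.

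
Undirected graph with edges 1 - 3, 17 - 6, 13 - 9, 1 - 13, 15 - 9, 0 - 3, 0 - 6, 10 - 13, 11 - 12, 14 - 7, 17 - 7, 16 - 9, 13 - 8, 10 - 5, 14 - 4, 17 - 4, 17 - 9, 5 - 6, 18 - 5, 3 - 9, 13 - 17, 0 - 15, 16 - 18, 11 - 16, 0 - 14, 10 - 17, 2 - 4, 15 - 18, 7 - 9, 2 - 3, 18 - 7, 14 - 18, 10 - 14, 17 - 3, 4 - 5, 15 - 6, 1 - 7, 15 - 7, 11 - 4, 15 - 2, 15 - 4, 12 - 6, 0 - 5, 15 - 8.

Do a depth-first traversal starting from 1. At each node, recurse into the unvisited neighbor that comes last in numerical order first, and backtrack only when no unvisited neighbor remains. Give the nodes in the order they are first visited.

Visit 1
1 → 13
13 → 17
17 → 10
10 → 14
14 → 18
18 → 16
16 → 11
11 → 12
12 → 6
6 → 15
15 → 9
9 → 7
9 → 3
3 → 2
2 → 4
4 → 5
5 → 0
15 → 8

1 -> 13 -> 17 -> 10 -> 14 -> 18 -> 16 -> 11 -> 12 -> 6 -> 15 -> 9 -> 7 -> 3 -> 2 -> 4 -> 5 -> 0 -> 8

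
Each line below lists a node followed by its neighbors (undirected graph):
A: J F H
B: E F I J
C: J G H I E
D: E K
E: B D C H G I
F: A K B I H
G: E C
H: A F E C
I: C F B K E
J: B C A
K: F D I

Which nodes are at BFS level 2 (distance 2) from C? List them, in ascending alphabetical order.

A, B, D, F, K

Level 0: C
Level 1: E, G, H, I, J
Level 2: A, B, D, F, K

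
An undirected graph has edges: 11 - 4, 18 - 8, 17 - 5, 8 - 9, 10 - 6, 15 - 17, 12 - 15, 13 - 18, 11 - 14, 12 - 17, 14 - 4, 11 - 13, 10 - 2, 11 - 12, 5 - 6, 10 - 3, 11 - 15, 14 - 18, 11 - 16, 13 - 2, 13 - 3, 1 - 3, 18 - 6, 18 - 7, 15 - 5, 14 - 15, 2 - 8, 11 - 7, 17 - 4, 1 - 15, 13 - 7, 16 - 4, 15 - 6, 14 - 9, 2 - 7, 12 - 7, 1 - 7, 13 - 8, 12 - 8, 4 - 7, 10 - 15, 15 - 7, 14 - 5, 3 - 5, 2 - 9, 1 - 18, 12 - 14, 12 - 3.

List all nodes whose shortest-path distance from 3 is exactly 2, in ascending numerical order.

2, 6, 7, 8, 11, 14, 15, 17, 18

Level 0: 3
Level 1: 1, 5, 10, 12, 13
Level 2: 2, 6, 7, 8, 11, 14, 15, 17, 18
Level 3: 4, 9, 16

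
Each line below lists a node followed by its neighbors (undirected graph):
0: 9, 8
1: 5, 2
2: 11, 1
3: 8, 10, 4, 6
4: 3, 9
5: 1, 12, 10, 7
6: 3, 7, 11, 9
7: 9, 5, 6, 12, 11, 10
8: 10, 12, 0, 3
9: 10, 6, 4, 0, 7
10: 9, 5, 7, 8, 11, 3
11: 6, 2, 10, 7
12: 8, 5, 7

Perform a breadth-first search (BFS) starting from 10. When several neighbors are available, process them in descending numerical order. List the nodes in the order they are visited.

10 11 9 8 7 5 3 6 2 4 0 12 1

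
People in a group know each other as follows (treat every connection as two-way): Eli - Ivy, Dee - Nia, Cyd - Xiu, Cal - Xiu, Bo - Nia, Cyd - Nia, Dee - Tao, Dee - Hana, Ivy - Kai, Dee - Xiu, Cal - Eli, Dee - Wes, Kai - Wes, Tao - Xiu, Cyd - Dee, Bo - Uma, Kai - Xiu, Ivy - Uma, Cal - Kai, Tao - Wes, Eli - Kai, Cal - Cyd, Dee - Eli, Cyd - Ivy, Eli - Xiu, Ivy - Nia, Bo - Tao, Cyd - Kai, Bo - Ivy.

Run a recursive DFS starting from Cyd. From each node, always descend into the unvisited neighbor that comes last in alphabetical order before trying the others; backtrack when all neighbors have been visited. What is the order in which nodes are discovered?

Cyd -> Xiu -> Tao -> Wes -> Kai -> Ivy -> Uma -> Bo -> Nia -> Dee -> Hana -> Eli -> Cal

Visit Cyd
Cyd → Xiu
Xiu → Tao
Tao → Wes
Wes → Kai
Kai → Ivy
Ivy → Uma
Uma → Bo
Bo → Nia
Nia → Dee
Dee → Hana
Dee → Eli
Eli → Cal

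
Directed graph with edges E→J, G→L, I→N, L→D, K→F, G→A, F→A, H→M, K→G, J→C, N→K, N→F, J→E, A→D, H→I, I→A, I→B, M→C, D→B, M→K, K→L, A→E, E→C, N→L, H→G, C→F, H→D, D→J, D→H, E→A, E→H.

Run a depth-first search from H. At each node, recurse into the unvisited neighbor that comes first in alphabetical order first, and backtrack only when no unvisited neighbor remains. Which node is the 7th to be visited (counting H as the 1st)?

A

Visit H
H → D
D → B
D → J
J → C
C → F
F → A
A → E
H → G
G → L
H → I
I → N
N → K
H → M

Visit order: H, D, B, J, C, F, A, E, G, L, I, N, K, M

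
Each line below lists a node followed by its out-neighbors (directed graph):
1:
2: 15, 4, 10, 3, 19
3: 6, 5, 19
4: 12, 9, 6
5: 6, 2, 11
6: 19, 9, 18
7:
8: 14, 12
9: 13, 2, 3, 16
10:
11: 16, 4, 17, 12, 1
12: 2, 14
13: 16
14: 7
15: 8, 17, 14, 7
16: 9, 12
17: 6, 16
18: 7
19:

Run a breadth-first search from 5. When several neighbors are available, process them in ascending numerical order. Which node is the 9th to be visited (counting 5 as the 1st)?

Visit 5; enqueue 2, 6, 11 → queue [2, 6, 11]
Visit 2; enqueue 3, 4, 10, 15, 19 → queue [6, 11, 3, 4, 10, 15, 19]
Visit 6; enqueue 9, 18 → queue [11, 3, 4, 10, 15, 19, 9, 18]
Visit 11; enqueue 1, 12, 16, 17 → queue [3, 4, 10, 15, 19, 9, 18, 1, 12, 16, 17]
Visit 3 → queue [4, 10, 15, 19, 9, 18, 1, 12, 16, 17]
Visit 4 → queue [10, 15, 19, 9, 18, 1, 12, 16, 17]
Visit 10 → queue [15, 19, 9, 18, 1, 12, 16, 17]
Visit 15; enqueue 7, 8, 14 → queue [19, 9, 18, 1, 12, 16, 17, 7, 8, 14]
Visit 19 → queue [9, 18, 1, 12, 16, 17, 7, 8, 14]
Visit 9; enqueue 13 → queue [18, 1, 12, 16, 17, 7, 8, 14, 13]
Visit 18 → queue [1, 12, 16, 17, 7, 8, 14, 13]
Visit 1 → queue [12, 16, 17, 7, 8, 14, 13]
Visit 12 → queue [16, 17, 7, 8, 14, 13]
Visit 16 → queue [17, 7, 8, 14, 13]
Visit 17 → queue [7, 8, 14, 13]
Visit 7 → queue [8, 14, 13]
Visit 8 → queue [14, 13]
Visit 14 → queue [13]
Visit 13 → queue []

Visit order: 5, 2, 6, 11, 3, 4, 10, 15, 19, 9, 18, 1, 12, 16, 17, 7, 8, 14, 13

19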